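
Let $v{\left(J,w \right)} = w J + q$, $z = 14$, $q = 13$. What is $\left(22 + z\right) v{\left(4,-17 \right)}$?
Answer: $-1980$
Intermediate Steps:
$v{\left(J,w \right)} = 13 + J w$ ($v{\left(J,w \right)} = w J + 13 = J w + 13 = 13 + J w$)
$\left(22 + z\right) v{\left(4,-17 \right)} = \left(22 + 14\right) \left(13 + 4 \left(-17\right)\right) = 36 \left(13 - 68\right) = 36 \left(-55\right) = -1980$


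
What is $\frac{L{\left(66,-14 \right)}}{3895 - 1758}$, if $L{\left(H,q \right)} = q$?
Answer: $- \frac{14}{2137} \approx -0.0065512$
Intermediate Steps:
$\frac{L{\left(66,-14 \right)}}{3895 - 1758} = - \frac{14}{3895 - 1758} = - \frac{14}{2137}$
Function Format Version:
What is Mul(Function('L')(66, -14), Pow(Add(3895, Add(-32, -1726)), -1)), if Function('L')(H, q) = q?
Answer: Rational(-14, 2137) ≈ -0.0065512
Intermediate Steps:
Mul(Function('L')(66, -14), Pow(Add(3895, Add(-32, -1726)), -1)) = Mul(-14, Pow(Add(3895, Add(-32, -1726)), -1)) = Mul(-14, Pow(Add(3895, -1758), -1)) = Mul(-14, Pow(2137, -1)) = Mul(-14, Rational(1, 2137)) = Rational(-14, 2137)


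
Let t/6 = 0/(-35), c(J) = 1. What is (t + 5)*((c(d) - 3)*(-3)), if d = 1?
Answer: 30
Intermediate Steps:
t = 0 (t = 6*(0/(-35)) = 6*(0*(-1/35)) = 6*0 = 0)
(t + 5)*((c(d) - 3)*(-3)) = (0 + 5)*((1 - 3)*(-3)) = 5*(-2*(-3)) = 5*6 = 30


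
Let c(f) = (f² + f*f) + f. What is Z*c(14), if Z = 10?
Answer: 4060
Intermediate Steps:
c(f) = f + 2*f² (c(f) = (f² + f²) + f = 2*f² + f = f + 2*f²)
Z*c(14) = 10*(14*(1 + 2*14)) = 10*(14*(1 + 28)) = 10*(14*29) = 10*406 = 4060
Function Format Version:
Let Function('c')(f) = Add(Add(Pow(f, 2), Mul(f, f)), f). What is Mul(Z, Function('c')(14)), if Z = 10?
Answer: 4060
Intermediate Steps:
Function('c')(f) = Add(f, Mul(2, Pow(f, 2))) (Function('c')(f) = Add(Add(Pow(f, 2), Pow(f, 2)), f) = Add(Mul(2, Pow(f, 2)), f) = Add(f, Mul(2, Pow(f, 2))))
Mul(Z, Function('c')(14)) = Mul(10, Mul(14, Add(1, Mul(2, 14)))) = Mul(10, Mul(14, Add(1, 28))) = Mul(10, Mul(14, 29)) = Mul(10, 406) = 4060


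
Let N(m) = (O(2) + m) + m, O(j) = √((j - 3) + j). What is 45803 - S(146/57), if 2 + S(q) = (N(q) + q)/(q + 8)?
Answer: 27574115/602 ≈ 45804.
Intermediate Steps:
O(j) = √(-3 + 2*j) (O(j) = √((-3 + j) + j) = √(-3 + 2*j))
N(m) = 1 + 2*m (N(m) = (√(-3 + 2*2) + m) + m = (√(-3 + 4) + m) + m = (√1 + m) + m = (1 + m) + m = 1 + 2*m)
S(q) = -2 + (1 + 3*q)/(8 + q) (S(q) = -2 + ((1 + 2*q) + q)/(q + 8) = -2 + (1 + 3*q)/(8 + q))
45803 - S(146/57) = 45803 - (-15 + 146/57)/(8 + 146/57) = 45803 - (-709)/(602/57*57) = 45803 - 57*(-709)/(602*57) = 45803 - 1*(-709/602) = 45803 + 709/602 = 27574115/602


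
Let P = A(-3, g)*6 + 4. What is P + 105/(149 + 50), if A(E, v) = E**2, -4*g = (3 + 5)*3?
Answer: 11647/199 ≈ 58.528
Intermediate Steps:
g = -6 (g = -(3 + 5)*3/4 = -2*3 = -1/4*24 = -6)
P = 58 (P = (-3)**2*6 + 4 = 9*6 + 4 = 54 + 4 = 58)
P + 105/(149 + 50) = 58 + 105/(149 + 50) = 58 + 105/199 = 11647/199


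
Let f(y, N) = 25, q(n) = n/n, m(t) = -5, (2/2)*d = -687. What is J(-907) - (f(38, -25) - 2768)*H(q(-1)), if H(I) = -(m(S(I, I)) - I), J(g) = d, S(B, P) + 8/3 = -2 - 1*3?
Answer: 15771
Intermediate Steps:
d = -687
S(B, P) = -23/3 (S(B, P) = -8/3 + (-2 - 1*3) = -8/3 + (-2 - 3) = -8/3 - 5 = -23/3)
q(n) = 1
J(g) = -687
H(I) = 5 + I (H(I) = -(-5 - I) = 5 + I)
J(-907) - (f(38, -25) - 2768)*H(q(-1)) = -687 - (25 - 2768)*(5 + 1) = -687 - (-2743)*6 = -687 - 1*(-16458) = -687 + 16458 = 15771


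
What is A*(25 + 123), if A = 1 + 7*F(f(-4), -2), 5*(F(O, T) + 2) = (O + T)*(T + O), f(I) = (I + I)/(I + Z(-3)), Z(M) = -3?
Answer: -62012/35 ≈ -1771.8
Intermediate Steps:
f(I) = 2*I/(-3 + I) (f(I) = (I + I)/(I - 3) = (2*I)/(-3 + I) = 2*I/(-3 + I))
F(O, T) = -2 + (O + T)**2/5 (F(O, T) = -2 + ((O + T)*(T + O))/5 = -2 + ((O + T)*(O + T))/5 = -2 + (O + T)**2/5)
A = -419/35 (A = 1 + 7*(-2 + (2*(-4)/(-3 - 4) - 2)**2/5) = 1 + 7*(-2 + (2*(-4)/(-7) - 2)**2/5) = 1 + 7*(-2 + (2*(-4)*(-1/7) - 2)**2/5) = 1 + 7*(-2 + (8/7 - 2)**2/5) = 1 + 7*(-2 + (-6/7)**2/5) = 1 + 7*(-2 + (1/5)*(36/49)) = 1 + 7*(-2 + 36/245) = 1 + 7*(-454/245) = 1 - 454/35 = -419/35 ≈ -11.971)
A*(25 + 123) = -419*(25 + 123)/35 = -419/35*148 = -62012/35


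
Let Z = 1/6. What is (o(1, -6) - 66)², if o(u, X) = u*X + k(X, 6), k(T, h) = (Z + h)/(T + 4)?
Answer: 811801/144 ≈ 5637.5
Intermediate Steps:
Z = ⅙ ≈ 0.16667
k(T, h) = (⅙ + h)/(4 + T) (k(T, h) = (⅙ + h)/(T + 4) = (⅙ + h)/(4 + T))
o(u, X) = 37/(6*(4 + X)) + X*u (o(u, X) = u*X + (⅙ + 6)/(4 + X) = X*u + (37/6)/(4 + X) = X*u + 37/(6*(4 + X)) = 37/(6*(4 + X)) + X*u)
(o(1, -6) - 66)² = ((37/6 - 6*1*(4 - 6))/(4 - 6) - 66)² = ((37/6 - 6*1*(-2))/(-2) - 66)² = (-(37/6 + 12)/2 - 66)² = (-½*109/6 - 66)² = (-109/12 - 66)² = (-901/12)² = 811801/144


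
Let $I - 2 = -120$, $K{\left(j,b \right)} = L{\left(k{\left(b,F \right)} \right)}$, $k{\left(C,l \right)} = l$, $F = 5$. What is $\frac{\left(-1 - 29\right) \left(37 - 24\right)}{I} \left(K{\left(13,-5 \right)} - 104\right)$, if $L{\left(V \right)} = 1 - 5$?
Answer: $- \frac{21060}{59} \approx -356.95$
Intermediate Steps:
$L{\left(V \right)} = -4$
$K{\left(j,b \right)} = -4$
$I = -118$ ($I = 2 - 120 = -118$)
$\frac{\left(-1 - 29\right) \left(37 - 24\right)}{I} \left(K{\left(13,-5 \right)} - 104\right) = \frac{\left(-1 - 29\right) \left(37 - 24\right)}{-118} \left(-4 - 104\right) = \left(-30\right) 13 \left(- \frac{1}{118}\right) \left(-108\right) = \left(-390\right) \left(- \frac{1}{118}\right) \left(-108\right) = \frac{195}{59} \left(-108\right) = - \frac{21060}{59}$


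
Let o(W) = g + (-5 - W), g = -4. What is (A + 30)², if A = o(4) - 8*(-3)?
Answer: 1681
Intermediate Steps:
o(W) = -9 - W (o(W) = -4 + (-5 - W) = -9 - W)
A = 11 (A = (-9 - 1*4) - 8*(-3) = (-9 - 4) + 24 = -13 + 24 = 11)
(A + 30)² = (11 + 30)² = 41² = 1681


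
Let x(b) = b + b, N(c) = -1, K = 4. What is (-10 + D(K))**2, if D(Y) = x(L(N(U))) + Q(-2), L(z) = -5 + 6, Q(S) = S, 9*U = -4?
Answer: 100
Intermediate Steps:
U = -4/9 (U = (1/9)*(-4) = -4/9 ≈ -0.44444)
L(z) = 1
x(b) = 2*b
D(Y) = 0 (D(Y) = 2*1 - 2 = 2 - 2 = 0)
(-10 + D(K))**2 = (-10 + 0)**2 = (-10)**2 = 100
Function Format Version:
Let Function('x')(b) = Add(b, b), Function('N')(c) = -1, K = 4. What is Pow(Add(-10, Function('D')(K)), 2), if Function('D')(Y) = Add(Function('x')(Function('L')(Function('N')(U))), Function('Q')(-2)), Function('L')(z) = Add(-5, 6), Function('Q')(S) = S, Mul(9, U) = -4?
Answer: 100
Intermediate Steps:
U = Rational(-4, 9) (U = Mul(Rational(1, 9), -4) = Rational(-4, 9) ≈ -0.44444)
Function('L')(z) = 1
Function('x')(b) = Mul(2, b)
Function('D')(Y) = 0 (Function('D')(Y) = Add(Mul(2, 1), -2) = Add(2, -2) = 0)
Pow(Add(-10, Function('D')(K)), 2) = Pow(Add(-10, 0), 2) = Pow(-10, 2) = 100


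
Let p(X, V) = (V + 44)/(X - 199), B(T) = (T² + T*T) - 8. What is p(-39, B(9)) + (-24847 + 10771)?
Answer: -1675143/119 ≈ -14077.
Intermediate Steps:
B(T) = -8 + 2*T² (B(T) = (T² + T²) - 8 = 2*T² - 8 = -8 + 2*T²)
p(X, V) = (44 + V)/(-199 + X)
p(-39, B(9)) + (-24847 + 10771) = (44 + (-8 + 2*9²))/(-199 - 39) + (-24847 + 10771) = (44 + (-8 + 2*81))/(-238) - 14076 = -(44 + (-8 + 162))/238 - 14076 = -(44 + 154)/238 - 14076 = -1/238*198 - 14076 = -99/119 - 14076 = -1675143/119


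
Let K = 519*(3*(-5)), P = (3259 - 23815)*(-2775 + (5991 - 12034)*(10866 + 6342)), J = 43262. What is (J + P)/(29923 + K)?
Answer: 1068816631513/11069 ≈ 9.6559e+7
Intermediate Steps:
P = 2137633219764 (P = -20556*(-2775 - 6043*17208) = -20556*(-2775 - 103987944) = -20556*(-103990719) = 2137633219764)
K = -7785 (K = 519*(-15) = -7785)
(J + P)/(29923 + K) = (43262 + 2137633219764)/(29923 - 7785) = 2137633263026/22138 = 2137633263026*(1/22138) = 1068816631513/11069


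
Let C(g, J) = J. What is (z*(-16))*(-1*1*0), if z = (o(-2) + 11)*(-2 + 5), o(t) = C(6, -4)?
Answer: 0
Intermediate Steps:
o(t) = -4
z = 21 (z = (-4 + 11)*(-2 + 5) = 7*3 = 21)
(z*(-16))*(-1*1*0) = (21*(-16))*(-1*1*0) = -(-336)*0 = -336*0 = 0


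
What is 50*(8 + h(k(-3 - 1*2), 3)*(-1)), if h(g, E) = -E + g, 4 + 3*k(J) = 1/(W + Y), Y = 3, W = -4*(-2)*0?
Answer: 5500/9 ≈ 611.11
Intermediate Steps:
W = 0 (W = 8*0 = 0)
k(J) = -11/9 (k(J) = -4/3 + 1/(3*(0 + 3)) = -4/3 + (⅓)/3 = -4/3 + (⅓)*(⅓) = -4/3 + ⅑ = -11/9)
h(g, E) = g - E
50*(8 + h(k(-3 - 1*2), 3)*(-1)) = 50*(8 + (-11/9 - 1*3)*(-1)) = 50*(8 + (-11/9 - 3)*(-1)) = 50*(8 - 38/9*(-1)) = 50*(8 + 38/9) = 50*(110/9) = 5500/9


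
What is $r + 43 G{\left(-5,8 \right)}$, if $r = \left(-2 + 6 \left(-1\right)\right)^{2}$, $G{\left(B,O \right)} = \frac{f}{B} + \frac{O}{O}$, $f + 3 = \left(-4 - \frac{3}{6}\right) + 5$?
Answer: $\frac{257}{2} \approx 128.5$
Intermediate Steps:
$f = - \frac{5}{2}$ ($f = -3 + \left(\left(-4 - \frac{3}{6}\right) + 5\right) = -3 + \left(\left(-4 - \frac{1}{2}\right) + 5\right) = -3 + \left(- \frac{9}{2} + 5\right) = -3 + \frac{1}{2} = - \frac{5}{2} \approx -2.5$)
$G{\left(B,O \right)} = 1 - \frac{5}{2 B}$ ($G{\left(B,O \right)} = - \frac{5}{2 B} + \frac{O}{O} = - \frac{5}{2 B} + 1 = 1 - \frac{5}{2 B}$)
$r = 64$ ($r = \left(-2 - 6\right)^{2} = \left(-8\right)^{2} = 64$)
$r + 43 G{\left(-5,8 \right)} = 64 + 43 \frac{- \frac{5}{2} - 5}{-5} = 64 + 43 \left(\left(- \frac{1}{5}\right) \left(- \frac{15}{2}\right)\right) = 64 + 43 \cdot \frac{3}{2} = 64 + \frac{129}{2} = \frac{257}{2}$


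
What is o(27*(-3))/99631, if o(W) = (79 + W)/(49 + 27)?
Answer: -1/3785978 ≈ -2.6413e-7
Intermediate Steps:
o(W) = 79/76 + W/76 (o(W) = (79 + W)/76 = (79 + W)*(1/76) = 79/76 + W/76)
o(27*(-3))/99631 = (79/76 + (27*(-3))/76)/99631 = (79/76 + (1/76)*(-81))*(1/99631) = (79/76 - 81/76)*(1/99631) = -1/38*1/99631 = -1/3785978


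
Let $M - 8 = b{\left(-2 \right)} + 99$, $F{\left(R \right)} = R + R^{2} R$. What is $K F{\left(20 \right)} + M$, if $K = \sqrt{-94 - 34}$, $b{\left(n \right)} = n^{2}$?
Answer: $111 + 64160 i \sqrt{2} \approx 111.0 + 90736.0 i$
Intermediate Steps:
$K = 8 i \sqrt{2}$ ($K = \sqrt{-128} = 8 i \sqrt{2} \approx 11.314 i$)
$F{\left(R \right)} = R + R^{3}$
$M = 111$ ($M = 8 + \left(\left(-2\right)^{2} + 99\right) = 8 + \left(4 + 99\right) = 8 + 103 = 111$)
$K F{\left(20 \right)} + M = 8 i \sqrt{2} \left(20 + 20^{3}\right) + 111 = 8 i \sqrt{2} \left(20 + 8000\right) + 111 = 8 i \sqrt{2} \cdot 8020 + 111 = 64160 i \sqrt{2} + 111 = 111 + 64160 i \sqrt{2}$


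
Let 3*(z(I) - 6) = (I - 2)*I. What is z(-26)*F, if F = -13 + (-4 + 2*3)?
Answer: -8206/3 ≈ -2735.3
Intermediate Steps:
z(I) = 6 + I*(-2 + I)/3 (z(I) = 6 + ((I - 2)*I)/3 = 6 + ((-2 + I)*I)/3 = 6 + (I*(-2 + I))/3 = 6 + I*(-2 + I)/3)
F = -11 (F = -13 + (-4 + 6) = -13 + 2 = -11)
z(-26)*F = (6 - ⅔*(-26) + (⅓)*(-26)²)*(-11) = (6 + 52/3 + (⅓)*676)*(-11) = (6 + 52/3 + 676/3)*(-11) = (746/3)*(-11) = -8206/3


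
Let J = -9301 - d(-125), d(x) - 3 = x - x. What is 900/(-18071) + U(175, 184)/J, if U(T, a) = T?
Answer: -11536025/168132584 ≈ -0.068613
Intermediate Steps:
d(x) = 3 (d(x) = 3 + (x - x) = 3 + 0 = 3)
J = -9304 (J = -9301 - 1*3 = -9301 - 3 = -9304)
900/(-18071) + U(175, 184)/J = 900/(-18071) + 175/(-9304) = 900*(-1/18071) + 175*(-1/9304) = -900/18071 - 175/9304 = -11536025/168132584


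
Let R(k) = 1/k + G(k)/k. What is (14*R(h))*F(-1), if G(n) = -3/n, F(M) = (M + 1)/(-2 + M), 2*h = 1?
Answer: 0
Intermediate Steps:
h = ½ (h = (½)*1 = ½ ≈ 0.50000)
F(M) = (1 + M)/(-2 + M)
R(k) = 1/k - 3/k² (R(k) = 1/k + (-3/k)/k = 1/k - 3/k²)
(14*R(h))*F(-1) = (14*((-3 + ½)/2⁻²))*((1 - 1)/(-2 - 1)) = (14*(4*(-5/2)))*(0/(-3)) = (14*(-10))*(-⅓*0) = -140*0 = 0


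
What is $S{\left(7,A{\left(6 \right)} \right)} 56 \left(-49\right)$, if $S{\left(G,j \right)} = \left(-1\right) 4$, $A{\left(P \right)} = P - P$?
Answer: $10976$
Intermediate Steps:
$A{\left(P \right)} = 0$
$S{\left(G,j \right)} = -4$
$S{\left(7,A{\left(6 \right)} \right)} 56 \left(-49\right) = \left(-4\right) 56 \left(-49\right) = \left(-224\right) \left(-49\right) = 10976$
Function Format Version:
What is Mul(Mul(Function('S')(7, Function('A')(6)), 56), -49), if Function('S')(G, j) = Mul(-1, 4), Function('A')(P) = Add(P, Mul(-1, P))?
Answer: 10976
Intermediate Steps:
Function('A')(P) = 0
Function('S')(G, j) = -4
Mul(Mul(Function('S')(7, Function('A')(6)), 56), -49) = Mul(Mul(-4, 56), -49) = Mul(-224, -49) = 10976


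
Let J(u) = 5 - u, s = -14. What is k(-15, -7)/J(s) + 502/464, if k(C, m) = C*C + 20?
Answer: 61609/4408 ≈ 13.977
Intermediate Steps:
k(C, m) = 20 + C**2 (k(C, m) = C**2 + 20 = 20 + C**2)
k(-15, -7)/J(s) + 502/464 = (20 + (-15)**2)/(5 - 1*(-14)) + 502/464 = (20 + 225)/(5 + 14) + 502*(1/464) = 245/19 + 251/232 = 61609/4408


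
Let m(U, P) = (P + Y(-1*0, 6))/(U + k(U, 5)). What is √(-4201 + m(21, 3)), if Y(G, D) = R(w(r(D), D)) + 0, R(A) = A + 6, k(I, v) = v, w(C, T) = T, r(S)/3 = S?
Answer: I*√2839486/26 ≈ 64.811*I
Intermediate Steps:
r(S) = 3*S
R(A) = 6 + A
Y(G, D) = 6 + D (Y(G, D) = (6 + D) + 0 = 6 + D)
m(U, P) = (12 + P)/(5 + U) (m(U, P) = (P + (6 + 6))/(U + 5) = (P + 12)/(5 + U) = (12 + P)/(5 + U))
√(-4201 + m(21, 3)) = √(-4201 + (12 + 3)/(5 + 21)) = √(-4201 + 15/26) = √(-109211/26) = I*√2839486/26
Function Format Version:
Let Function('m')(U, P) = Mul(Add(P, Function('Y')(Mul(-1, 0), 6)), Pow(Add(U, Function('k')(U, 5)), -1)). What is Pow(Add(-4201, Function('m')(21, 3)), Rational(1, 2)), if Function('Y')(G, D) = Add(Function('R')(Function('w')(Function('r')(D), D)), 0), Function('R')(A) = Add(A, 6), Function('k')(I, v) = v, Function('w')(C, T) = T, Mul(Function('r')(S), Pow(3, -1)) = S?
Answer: Mul(Rational(1, 26), I, Pow(2839486, Rational(1, 2))) ≈ Mul(64.811, I)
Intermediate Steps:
Function('r')(S) = Mul(3, S)
Function('R')(A) = Add(6, A)
Function('Y')(G, D) = Add(6, D) (Function('Y')(G, D) = Add(Add(6, D), 0) = Add(6, D))
Function('m')(U, P) = Mul(Pow(Add(5, U), -1), Add(12, P)) (Function('m')(U, P) = Mul(Add(P, Add(6, 6)), Pow(Add(U, 5), -1)) = Mul(Add(P, 12), Pow(Add(5, U), -1)) = Mul(Add(12, P), Pow(Add(5, U), -1)) = Mul(Pow(Add(5, U), -1), Add(12, P)))
Pow(Add(-4201, Function('m')(21, 3)), Rational(1, 2)) = Pow(Add(-4201, Mul(Pow(Add(5, 21), -1), Add(12, 3))), Rational(1, 2)) = Pow(Add(-4201, Mul(Pow(26, -1), 15)), Rational(1, 2)) = Pow(Add(-4201, Mul(Rational(1, 26), 15)), Rational(1, 2)) = Pow(Add(-4201, Rational(15, 26)), Rational(1, 2)) = Pow(Rational(-109211, 26), Rational(1, 2)) = Mul(Rational(1, 26), I, Pow(2839486, Rational(1, 2)))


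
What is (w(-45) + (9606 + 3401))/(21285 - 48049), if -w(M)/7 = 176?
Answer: -11775/26764 ≈ -0.43996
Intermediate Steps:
w(M) = -1232 (w(M) = -7*176 = -1232)
(w(-45) + (9606 + 3401))/(21285 - 48049) = (-1232 + (9606 + 3401))/(21285 - 48049) = (-1232 + 13007)/(-26764) = 11775*(-1/26764) = -11775/26764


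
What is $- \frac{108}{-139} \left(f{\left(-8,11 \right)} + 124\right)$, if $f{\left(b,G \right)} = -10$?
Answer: $\frac{12312}{139} \approx 88.576$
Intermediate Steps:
$- \frac{108}{-139} \left(f{\left(-8,11 \right)} + 124\right) = - \frac{108}{-139} \left(-10 + 124\right) = \left(-108\right) \left(- \frac{1}{139}\right) 114 = \frac{108}{139} \cdot 114 = \frac{12312}{139}$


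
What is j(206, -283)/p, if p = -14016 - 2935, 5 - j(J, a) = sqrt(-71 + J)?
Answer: -5/16951 + 3*sqrt(15)/16951 ≈ 0.00039048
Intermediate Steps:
j(J, a) = 5 - sqrt(-71 + J)
p = -16951
j(206, -283)/p = (5 - sqrt(-71 + 206))/(-16951) = (5 - sqrt(135))*(-1/16951) = (5 - 3*sqrt(15))*(-1/16951) = -5/16951 + 3*sqrt(15)/16951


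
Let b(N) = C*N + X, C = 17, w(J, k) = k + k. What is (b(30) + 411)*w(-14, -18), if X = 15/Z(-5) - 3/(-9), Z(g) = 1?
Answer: -33708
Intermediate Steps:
w(J, k) = 2*k
X = 46/3 (X = 15/1 - 3/(-9) = 15*1 - 3*(-1/9) = 15 + 1/3 = 46/3 ≈ 15.333)
b(N) = 46/3 + 17*N (b(N) = 17*N + 46/3 = 46/3 + 17*N)
(b(30) + 411)*w(-14, -18) = ((46/3 + 17*30) + 411)*(2*(-18)) = ((46/3 + 510) + 411)*(-36) = (1576/3 + 411)*(-36) = (2809/3)*(-36) = -33708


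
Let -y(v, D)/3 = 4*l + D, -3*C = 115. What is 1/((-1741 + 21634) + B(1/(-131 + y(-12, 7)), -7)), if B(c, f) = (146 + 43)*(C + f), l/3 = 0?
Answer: 1/11325 ≈ 8.8300e-5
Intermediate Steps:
l = 0 (l = 3*0 = 0)
C = -115/3 (C = -⅓*115 = -115/3 ≈ -38.333)
y(v, D) = -3*D (y(v, D) = -3*(4*0 + D) = -3*(0 + D) = -3*D)
B(c, f) = -7245 + 189*f (B(c, f) = (146 + 43)*(-115/3 + f) = 189*(-115/3 + f) = -7245 + 189*f)
1/((-1741 + 21634) + B(1/(-131 + y(-12, 7)), -7)) = 1/((-1741 + 21634) + (-7245 + 189*(-7))) = 1/(19893 + (-7245 - 1323)) = 1/(19893 - 8568) = 1/11325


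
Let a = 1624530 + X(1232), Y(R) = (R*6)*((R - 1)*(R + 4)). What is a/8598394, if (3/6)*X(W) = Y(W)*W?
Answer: 13856361819369/4299197 ≈ 3.2230e+6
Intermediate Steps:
Y(R) = 6*R*(-1 + R)*(4 + R) (Y(R) = (6*R)*((-1 + R)*(4 + R)) = 6*R*(-1 + R)*(4 + R))
X(W) = 12*W²*(-4 + W² + 3*W) (X(W) = 2*((6*W*(-4 + W² + 3*W))*W) = 2*(6*W²*(-4 + W² + 3*W)) = 12*W²*(-4 + W² + 3*W))
a = 27712723638738 (a = 1624530 + 12*1232²*(-4 + 1232² + 3*1232) = 1624530 + 12*1517824*(-4 + 1517824 + 3696) = 1624530 + 12*1517824*1521516 = 1624530 + 27712722014208 = 27712723638738)
a/8598394 = 27712723638738/8598394 = 27712723638738*(1/8598394) = 13856361819369/4299197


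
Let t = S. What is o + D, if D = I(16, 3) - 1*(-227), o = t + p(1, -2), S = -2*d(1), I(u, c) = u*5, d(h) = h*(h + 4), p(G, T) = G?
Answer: 298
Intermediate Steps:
d(h) = h*(4 + h)
I(u, c) = 5*u
S = -10 (S = -2*(4 + 1) = -2*5 = -10)
t = -10
o = -9 (o = -10 + 1 = -9)
D = 307 (D = 5*16 - 1*(-227) = 80 + 227 = 307)
o + D = -9 + 307 = 298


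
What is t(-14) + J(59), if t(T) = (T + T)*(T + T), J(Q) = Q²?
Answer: 4265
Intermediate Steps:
t(T) = 4*T² (t(T) = (2*T)*(2*T) = 4*T²)
t(-14) + J(59) = 4*(-14)² + 59² = 4*196 + 3481 = 784 + 3481 = 4265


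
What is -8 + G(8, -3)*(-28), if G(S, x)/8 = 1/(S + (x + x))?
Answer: -120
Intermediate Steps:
G(S, x) = 8/(S + 2*x) (G(S, x) = 8/(S + (x + x)) = 8/(S + 2*x))
-8 + G(8, -3)*(-28) = -8 + (8/(8 + 2*(-3)))*(-28) = -8 + (8/(8 - 6))*(-28) = -8 + (8/2)*(-28) = -8 + (8*(½))*(-28) = -8 + 4*(-28) = -8 - 112 = -120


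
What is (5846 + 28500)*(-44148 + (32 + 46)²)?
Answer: -1307346144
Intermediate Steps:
(5846 + 28500)*(-44148 + (32 + 46)²) = 34346*(-44148 + 78²) = 34346*(-44148 + 6084) = 34346*(-38064) = -1307346144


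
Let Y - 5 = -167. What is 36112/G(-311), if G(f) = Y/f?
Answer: 5615416/81 ≈ 69326.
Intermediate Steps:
Y = -162 (Y = 5 - 167 = -162)
G(f) = -162/f
36112/G(-311) = 36112/((-162/(-311))) = 36112/((-162*(-1/311))) = 36112/(162/311) = 36112*(311/162) = 5615416/81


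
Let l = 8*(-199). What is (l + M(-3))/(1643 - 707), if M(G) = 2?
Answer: -265/156 ≈ -1.6987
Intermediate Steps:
l = -1592
(l + M(-3))/(1643 - 707) = (-1592 + 2)/(1643 - 707) = -1590/936 = -1590*1/936 = -265/156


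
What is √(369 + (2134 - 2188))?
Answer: 3*√35 ≈ 17.748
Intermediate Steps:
√(369 + (2134 - 2188)) = √(369 - 54) = √315 = 3*√35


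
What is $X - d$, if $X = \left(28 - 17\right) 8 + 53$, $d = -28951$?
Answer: $29092$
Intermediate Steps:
$X = 141$ ($X = 11 \cdot 8 + 53 = 88 + 53 = 141$)
$X - d = 141 - -28951 = 141 + 28951 = 29092$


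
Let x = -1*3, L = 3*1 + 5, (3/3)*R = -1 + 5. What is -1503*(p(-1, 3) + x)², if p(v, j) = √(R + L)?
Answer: -31563 + 18036*√3 ≈ -323.73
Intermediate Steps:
R = 4 (R = -1 + 5 = 4)
L = 8 (L = 3 + 5 = 8)
p(v, j) = 2*√3 (p(v, j) = √(4 + 8) = √12 = 2*√3)
x = -3
-1503*(p(-1, 3) + x)² = -1503*(2*√3 - 3)² = -1503*(-3 + 2*√3)²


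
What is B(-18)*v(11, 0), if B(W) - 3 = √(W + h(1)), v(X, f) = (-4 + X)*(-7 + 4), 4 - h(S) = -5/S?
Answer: -63 - 63*I ≈ -63.0 - 63.0*I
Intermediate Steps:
h(S) = 4 + 5/S (h(S) = 4 - (-5)/S = 4 + 5/S)
v(X, f) = 12 - 3*X (v(X, f) = (-4 + X)*(-3) = 12 - 3*X)
B(W) = 3 + √(9 + W) (B(W) = 3 + √(W + (4 + 5/1)) = 3 + √(W + (4 + 5*1)) = 3 + √(W + (4 + 5)) = 3 + √(W + 9) = 3 + √(9 + W))
B(-18)*v(11, 0) = (3 + √(9 - 18))*(12 - 3*11) = (3 + √(-9))*(12 - 33) = (3 + 3*I)*(-21) = -63 - 63*I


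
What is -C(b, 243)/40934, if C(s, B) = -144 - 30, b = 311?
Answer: 87/20467 ≈ 0.0042507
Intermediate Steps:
C(s, B) = -174
-C(b, 243)/40934 = -1*(-174)/40934 = 174*(1/40934) = 87/20467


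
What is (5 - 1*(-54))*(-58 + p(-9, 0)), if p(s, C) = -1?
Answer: -3481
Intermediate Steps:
(5 - 1*(-54))*(-58 + p(-9, 0)) = (5 - 1*(-54))*(-58 - 1) = (5 + 54)*(-59) = 59*(-59) = -3481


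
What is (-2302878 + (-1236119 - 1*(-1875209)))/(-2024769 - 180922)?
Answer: 1663788/2205691 ≈ 0.75432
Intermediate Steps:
(-2302878 + (-1236119 - 1*(-1875209)))/(-2024769 - 180922) = (-2302878 + (-1236119 + 1875209))/(-2205691) = (-2302878 + 639090)*(-1/2205691) = -1663788*(-1/2205691) = 1663788/2205691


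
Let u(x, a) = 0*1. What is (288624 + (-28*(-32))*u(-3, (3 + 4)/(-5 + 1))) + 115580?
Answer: 404204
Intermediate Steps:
u(x, a) = 0
(288624 + (-28*(-32))*u(-3, (3 + 4)/(-5 + 1))) + 115580 = (288624 - 28*(-32)*0) + 115580 = (288624 + 896*0) + 115580 = (288624 + 0) + 115580 = 288624 + 115580 = 404204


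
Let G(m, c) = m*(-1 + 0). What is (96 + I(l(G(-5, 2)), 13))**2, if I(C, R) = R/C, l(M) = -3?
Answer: 75625/9 ≈ 8402.8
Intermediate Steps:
G(m, c) = -m (G(m, c) = m*(-1) = -m)
(96 + I(l(G(-5, 2)), 13))**2 = (96 + 13/(-3))**2 = (96 + 13*(-1/3))**2 = (96 - 13/3)**2 = (275/3)**2 = 75625/9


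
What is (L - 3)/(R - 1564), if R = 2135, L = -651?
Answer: -654/571 ≈ -1.1454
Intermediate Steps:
(L - 3)/(R - 1564) = (-651 - 3)/(2135 - 1564) = -654/571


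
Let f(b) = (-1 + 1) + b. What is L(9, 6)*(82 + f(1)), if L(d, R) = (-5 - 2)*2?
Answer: -1162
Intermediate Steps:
L(d, R) = -14 (L(d, R) = -7*2 = -14)
f(b) = b (f(b) = 0 + b = b)
L(9, 6)*(82 + f(1)) = -14*(82 + 1) = -14*83 = -1162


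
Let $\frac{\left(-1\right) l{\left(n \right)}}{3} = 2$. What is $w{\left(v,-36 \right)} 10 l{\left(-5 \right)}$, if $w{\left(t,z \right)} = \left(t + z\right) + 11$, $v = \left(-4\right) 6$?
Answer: $2940$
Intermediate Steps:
$v = -24$
$l{\left(n \right)} = -6$ ($l{\left(n \right)} = \left(-3\right) 2 = -6$)
$w{\left(t,z \right)} = 11 + t + z$
$w{\left(v,-36 \right)} 10 l{\left(-5 \right)} = \left(11 - 24 - 36\right) 10 \left(-6\right) = \left(-49\right) \left(-60\right) = 2940$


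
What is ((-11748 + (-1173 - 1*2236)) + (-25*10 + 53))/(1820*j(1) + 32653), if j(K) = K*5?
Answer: -15354/41753 ≈ -0.36773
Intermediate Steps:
j(K) = 5*K
((-11748 + (-1173 - 1*2236)) + (-25*10 + 53))/(1820*j(1) + 32653) = ((-11748 + (-1173 - 1*2236)) + (-25*10 + 53))/(1820*(5*1) + 32653) = ((-11748 + (-1173 - 2236)) + (-250 + 53))/(1820*5 + 32653) = ((-11748 - 3409) - 197)/(9100 + 32653) = (-15157 - 197)/41753 = -15354*1/41753 = -15354/41753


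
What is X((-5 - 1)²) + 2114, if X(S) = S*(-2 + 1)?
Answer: 2078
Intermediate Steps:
X(S) = -S (X(S) = S*(-1) = -S)
X((-5 - 1)²) + 2114 = -(-5 - 1)² + 2114 = -1*(-6)² + 2114 = -1*36 + 2114 = -36 + 2114 = 2078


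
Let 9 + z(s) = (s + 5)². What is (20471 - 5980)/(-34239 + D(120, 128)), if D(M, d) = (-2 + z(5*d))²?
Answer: 14491/173067613957 ≈ 8.3730e-8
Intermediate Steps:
z(s) = -9 + (5 + s)² (z(s) = -9 + (s + 5)² = -9 + (5 + s)²)
D(M, d) = (-11 + (5 + 5*d)²)² (D(M, d) = (-2 + (-9 + (5 + 5*d)²))² = (-11 + (5 + 5*d)²)²)
(20471 - 5980)/(-34239 + D(120, 128)) = (20471 - 5980)/(-34239 + (-11 + 25*(1 + 128)²)²) = 14491/(-34239 + (-11 + 25*129²)²) = 14491/(-34239 + (-11 + 25*16641)²) = 14491/(-34239 + (-11 + 416025)²) = 14491/(-34239 + 416014²) = 14491/(-34239 + 173067648196) = 14491/173067613957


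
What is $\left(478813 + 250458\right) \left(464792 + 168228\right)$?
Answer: $461643128420$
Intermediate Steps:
$\left(478813 + 250458\right) \left(464792 + 168228\right) = 729271 \cdot 633020 = 461643128420$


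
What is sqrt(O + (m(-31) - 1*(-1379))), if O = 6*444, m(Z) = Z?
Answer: 2*sqrt(1003) ≈ 63.340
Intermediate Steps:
O = 2664
sqrt(O + (m(-31) - 1*(-1379))) = sqrt(2664 + (-31 - 1*(-1379))) = sqrt(2664 + (-31 + 1379)) = sqrt(2664 + 1348) = sqrt(4012) = 2*sqrt(1003)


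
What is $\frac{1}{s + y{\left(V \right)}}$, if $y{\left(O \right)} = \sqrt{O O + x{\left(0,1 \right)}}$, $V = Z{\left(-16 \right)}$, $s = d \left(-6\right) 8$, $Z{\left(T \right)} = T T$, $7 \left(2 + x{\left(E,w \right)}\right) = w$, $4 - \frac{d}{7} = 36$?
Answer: $\frac{25088}{269593263} - \frac{\sqrt{356797}}{269593263} \approx 9.0843 \cdot 10^{-5}$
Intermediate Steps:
$d = -224$ ($d = 28 - 252 = -224$)
$x{\left(E,w \right)} = -2 + \frac{w}{7}$
$Z{\left(T \right)} = T^{2}$
$s = 10752$ ($s = \left(-224\right) \left(-6\right) 8 = 1344 \cdot 8 = 10752$)
$V = 256$ ($V = \left(-16\right)^{2} = 256$)
$y{\left(O \right)} = \sqrt{- \frac{13}{7} + O^{2}}$ ($y{\left(O \right)} = \sqrt{O O + \left(-2 + \frac{1}{7} \cdot 1\right)} = \sqrt{O^{2} + \left(-2 + \frac{1}{7}\right)} = \sqrt{O^{2} - \frac{13}{7}} = \sqrt{- \frac{13}{7} + O^{2}}$)
$\frac{1}{s + y{\left(V \right)}} = \frac{1}{10752 + \frac{\sqrt{-91 + 49 \cdot 256^{2}}}{7}} = \frac{1}{10752 + \frac{\sqrt{-91 + 49 \cdot 65536}}{7}} = \frac{1}{10752 + \frac{\sqrt{-91 + 3211264}}{7}} = \frac{1}{10752 + \frac{\sqrt{3211173}}{7}} = \frac{1}{10752 + \frac{3 \sqrt{356797}}{7}}$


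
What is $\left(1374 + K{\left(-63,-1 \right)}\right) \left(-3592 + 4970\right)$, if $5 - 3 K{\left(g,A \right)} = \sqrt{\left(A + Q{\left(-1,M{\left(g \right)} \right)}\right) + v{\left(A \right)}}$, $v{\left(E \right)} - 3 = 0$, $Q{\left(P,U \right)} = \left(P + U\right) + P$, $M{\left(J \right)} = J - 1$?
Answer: $\frac{5687006}{3} - \frac{11024 i}{3} \approx 1.8957 \cdot 10^{6} - 3674.7 i$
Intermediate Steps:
$M{\left(J \right)} = -1 + J$
$Q{\left(P,U \right)} = U + 2 P$
$v{\left(E \right)} = 3$ ($v{\left(E \right)} = 3 + 0 = 3$)
$K{\left(g,A \right)} = \frac{5}{3} - \frac{\sqrt{A + g}}{3}$ ($K{\left(g,A \right)} = \frac{5}{3} - \frac{\sqrt{\left(A + \left(\left(-1 + g\right) + 2 \left(-1\right)\right)\right) + 3}}{3} = \frac{5}{3} - \frac{\sqrt{\left(A + \left(\left(-1 + g\right) - 2\right)\right) + 3}}{3} = \frac{5}{3} - \frac{\sqrt{\left(A + \left(-3 + g\right)\right) + 3}}{3} = \frac{5}{3} - \frac{\sqrt{\left(-3 + A + g\right) + 3}}{3} = \frac{5}{3} - \frac{\sqrt{A + g}}{3}$)
$\left(1374 + K{\left(-63,-1 \right)}\right) \left(-3592 + 4970\right) = \left(1374 + \left(\frac{5}{3} - \frac{\sqrt{-1 - 63}}{3}\right)\right) \left(-3592 + 4970\right) = \left(1374 + \left(\frac{5}{3} - \frac{\sqrt{-64}}{3}\right)\right) 1378 = \left(1374 + \left(\frac{5}{3} - \frac{8 i}{3}\right)\right) 1378 = \left(\frac{4127}{3} - \frac{8 i}{3}\right) 1378 = \frac{5687006}{3} - \frac{11024 i}{3}$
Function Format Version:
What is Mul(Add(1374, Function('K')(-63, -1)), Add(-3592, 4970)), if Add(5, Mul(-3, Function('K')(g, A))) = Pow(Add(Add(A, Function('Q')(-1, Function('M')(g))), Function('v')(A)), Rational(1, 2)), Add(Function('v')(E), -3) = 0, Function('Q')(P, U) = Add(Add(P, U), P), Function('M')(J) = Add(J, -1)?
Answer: Add(Rational(5687006, 3), Mul(Rational(-11024, 3), I)) ≈ Add(1.8957e+6, Mul(-3674.7, I))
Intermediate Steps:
Function('M')(J) = Add(-1, J)
Function('Q')(P, U) = Add(U, Mul(2, P))
Function('v')(E) = 3 (Function('v')(E) = Add(3, 0) = 3)
Function('K')(g, A) = Add(Rational(5, 3), Mul(Rational(-1, 3), Pow(Add(A, g), Rational(1, 2)))) (Function('K')(g, A) = Add(Rational(5, 3), Mul(Rational(-1, 3), Pow(Add(Add(A, Add(Add(-1, g), Mul(2, -1))), 3), Rational(1, 2)))) = Add(Rational(5, 3), Mul(Rational(-1, 3), Pow(Add(Add(A, Add(Add(-1, g), -2)), 3), Rational(1, 2)))) = Add(Rational(5, 3), Mul(Rational(-1, 3), Pow(Add(Add(A, Add(-3, g)), 3), Rational(1, 2)))) = Add(Rational(5, 3), Mul(Rational(-1, 3), Pow(Add(Add(-3, A, g), 3), Rational(1, 2)))) = Add(Rational(5, 3), Mul(Rational(-1, 3), Pow(Add(A, g), Rational(1, 2)))))
Mul(Add(1374, Function('K')(-63, -1)), Add(-3592, 4970)) = Mul(Add(1374, Add(Rational(5, 3), Mul(Rational(-1, 3), Pow(Add(-1, -63), Rational(1, 2))))), Add(-3592, 4970)) = Mul(Add(1374, Add(Rational(5, 3), Mul(Rational(-1, 3), Pow(-64, Rational(1, 2))))), 1378) = Mul(Add(1374, Add(Rational(5, 3), Mul(Rational(-1, 3), Mul(8, I)))), 1378) = Mul(Add(1374, Add(Rational(5, 3), Mul(Rational(-8, 3), I))), 1378) = Mul(Add(Rational(4127, 3), Mul(Rational(-8, 3), I)), 1378) = Add(Rational(5687006, 3), Mul(Rational(-11024, 3), I))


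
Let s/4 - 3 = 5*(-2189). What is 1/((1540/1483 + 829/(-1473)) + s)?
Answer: -2184459/95608362499 ≈ -2.2848e-5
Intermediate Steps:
s = -43768 (s = 12 + 4*(5*(-2189)) = 12 + 4*(-10945) = 12 - 43780 = -43768)
1/((1540/1483 + 829/(-1473)) + s) = 1/((1540/1483 + 829/(-1473)) - 43768) = 1/((1540*(1/1483) + 829*(-1/1473)) - 43768) = 1/((1540/1483 - 829/1473) - 43768) = 1/(1039013/2184459 - 43768) = 1/(-95608362499/2184459) = -2184459/95608362499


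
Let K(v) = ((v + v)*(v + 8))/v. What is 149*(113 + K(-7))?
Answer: 17135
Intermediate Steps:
K(v) = 16 + 2*v (K(v) = ((2*v)*(8 + v))/v = (2*v*(8 + v))/v = 16 + 2*v)
149*(113 + K(-7)) = 149*(113 + (16 + 2*(-7))) = 149*(113 + (16 - 14)) = 149*(113 + 2) = 149*115 = 17135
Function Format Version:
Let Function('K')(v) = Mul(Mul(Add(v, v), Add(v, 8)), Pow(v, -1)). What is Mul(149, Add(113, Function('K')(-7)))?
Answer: 17135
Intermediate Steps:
Function('K')(v) = Add(16, Mul(2, v)) (Function('K')(v) = Mul(Mul(Mul(2, v), Add(8, v)), Pow(v, -1)) = Mul(Mul(2, v, Add(8, v)), Pow(v, -1)) = Add(16, Mul(2, v)))
Mul(149, Add(113, Function('K')(-7))) = Mul(149, Add(113, Add(16, Mul(2, -7)))) = Mul(149, Add(113, Add(16, -14))) = Mul(149, Add(113, 2)) = Mul(149, 115) = 17135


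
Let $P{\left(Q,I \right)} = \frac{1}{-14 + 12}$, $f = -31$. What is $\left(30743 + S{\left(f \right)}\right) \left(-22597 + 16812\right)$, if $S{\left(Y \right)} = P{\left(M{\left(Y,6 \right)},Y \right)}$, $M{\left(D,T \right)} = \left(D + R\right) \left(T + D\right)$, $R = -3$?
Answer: $- \frac{355690725}{2} \approx -1.7785 \cdot 10^{8}$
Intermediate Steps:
$M{\left(D,T \right)} = \left(-3 + D\right) \left(D + T\right)$ ($M{\left(D,T \right)} = \left(D - 3\right) \left(T + D\right) = \left(-3 + D\right) \left(D + T\right)$)
$P{\left(Q,I \right)} = - \frac{1}{2}$ ($P{\left(Q,I \right)} = \frac{1}{-2} = - \frac{1}{2}$)
$S{\left(Y \right)} = - \frac{1}{2}$
$\left(30743 + S{\left(f \right)}\right) \left(-22597 + 16812\right) = \left(30743 - \frac{1}{2}\right) \left(-22597 + 16812\right) = \frac{61485}{2} \left(-5785\right) = - \frac{355690725}{2}$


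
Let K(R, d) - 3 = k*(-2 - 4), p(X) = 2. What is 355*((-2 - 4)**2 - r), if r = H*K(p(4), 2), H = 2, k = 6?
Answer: 36210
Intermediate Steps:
K(R, d) = -33 (K(R, d) = 3 + 6*(-2 - 4) = 3 + 6*(-6) = 3 - 36 = -33)
r = -66 (r = 2*(-33) = -66)
355*((-2 - 4)**2 - r) = 355*((-2 - 4)**2 - 1*(-66)) = 355*((-6)**2 + 66) = 355*(36 + 66) = 355*102 = 36210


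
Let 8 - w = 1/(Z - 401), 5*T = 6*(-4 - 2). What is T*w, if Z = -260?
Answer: -190404/3305 ≈ -57.611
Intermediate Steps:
T = -36/5 (T = (6*(-4 - 2))/5 = (6*(-6))/5 = (1/5)*(-36) = -36/5 ≈ -7.2000)
w = 5289/661 (w = 8 - 1/(-260 - 401) = 8 - 1/(-661) = 8 - 1*(-1/661) = 8 + 1/661 = 5289/661 ≈ 8.0015)
T*w = -36/5*5289/661 = -190404/3305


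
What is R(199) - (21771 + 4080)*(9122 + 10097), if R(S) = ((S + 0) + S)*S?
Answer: -496751167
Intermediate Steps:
R(S) = 2*S**2 (R(S) = (S + S)*S = (2*S)*S = 2*S**2)
R(199) - (21771 + 4080)*(9122 + 10097) = 2*199**2 - (21771 + 4080)*(9122 + 10097) = 2*39601 - 25851*19219 = 79202 - 1*496830369 = 79202 - 496830369 = -496751167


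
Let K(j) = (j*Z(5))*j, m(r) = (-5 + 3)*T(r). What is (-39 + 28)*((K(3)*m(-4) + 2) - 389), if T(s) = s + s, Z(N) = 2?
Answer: 1089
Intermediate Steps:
T(s) = 2*s
m(r) = -4*r (m(r) = (-5 + 3)*(2*r) = -4*r)
K(j) = 2*j² (K(j) = (j*2)*j = (2*j)*j = 2*j²)
(-39 + 28)*((K(3)*m(-4) + 2) - 389) = (-39 + 28)*(((2*3²)*(-4*(-4)) + 2) - 389) = -11*(((2*9)*16 + 2) - 389) = -11*((18*16 + 2) - 389) = -11*((288 + 2) - 389) = -11*(290 - 389) = -11*(-99) = 1089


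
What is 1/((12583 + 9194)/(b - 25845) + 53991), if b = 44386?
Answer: 18541/1001068908 ≈ 1.8521e-5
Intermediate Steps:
1/((12583 + 9194)/(b - 25845) + 53991) = 1/((12583 + 9194)/(44386 - 25845) + 53991) = 1/(21777/18541 + 53991) = 1/(1001068908/18541) = 18541/1001068908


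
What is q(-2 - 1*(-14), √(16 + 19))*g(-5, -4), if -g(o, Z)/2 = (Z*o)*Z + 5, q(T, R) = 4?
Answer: 600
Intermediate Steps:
g(o, Z) = -10 - 2*o*Z² (g(o, Z) = -2*((Z*o)*Z + 5) = -2*(o*Z² + 5) = -2*(5 + o*Z²) = -10 - 2*o*Z²)
q(-2 - 1*(-14), √(16 + 19))*g(-5, -4) = 4*(-10 - 2*(-5)*(-4)²) = 4*(-10 - 2*(-5)*16) = 4*(-10 + 160) = 4*150 = 600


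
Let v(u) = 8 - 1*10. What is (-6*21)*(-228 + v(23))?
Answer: 28980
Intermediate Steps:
v(u) = -2 (v(u) = 8 - 10 = -2)
(-6*21)*(-228 + v(23)) = (-6*21)*(-228 - 2) = -126*(-230) = 28980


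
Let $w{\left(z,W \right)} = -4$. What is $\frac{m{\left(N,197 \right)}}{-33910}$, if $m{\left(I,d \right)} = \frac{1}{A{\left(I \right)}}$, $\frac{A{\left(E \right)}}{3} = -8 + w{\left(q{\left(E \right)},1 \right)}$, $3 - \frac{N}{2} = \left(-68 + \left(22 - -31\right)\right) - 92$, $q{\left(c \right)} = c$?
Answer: $\frac{1}{1220760} \approx 8.1916 \cdot 10^{-7}$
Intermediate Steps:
$N = 220$ ($N = 6 - 2 \left(\left(-68 + \left(22 - -31\right)\right) - 92\right) = 6 - 2 \left(\left(-68 + \left(22 + 31\right)\right) - 92\right) = 6 - 2 \left(\left(-68 + 53\right) - 92\right) = 6 - 2 \left(-15 - 92\right) = 6 - -214 = 6 + 214 = 220$)
$A{\left(E \right)} = -36$ ($A{\left(E \right)} = 3 \left(-8 - 4\right) = 3 \left(-12\right) = -36$)
$m{\left(I,d \right)} = - \frac{1}{36}$ ($m{\left(I,d \right)} = \frac{1}{-36} = - \frac{1}{36}$)
$\frac{m{\left(N,197 \right)}}{-33910} = - \frac{1}{36 \left(-33910\right)} = \left(- \frac{1}{36}\right) \left(- \frac{1}{33910}\right) = \frac{1}{1220760}$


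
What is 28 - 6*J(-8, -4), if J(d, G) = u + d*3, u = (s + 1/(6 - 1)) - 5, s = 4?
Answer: 884/5 ≈ 176.80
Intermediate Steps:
u = -⅘ (u = (4 + 1/(6 - 1)) - 5 = (4 + 1/5) - 5 = (4 + ⅕) - 5 = 21/5 - 5 = -⅘ ≈ -0.80000)
J(d, G) = -⅘ + 3*d (J(d, G) = -⅘ + d*3 = -⅘ + 3*d)
28 - 6*J(-8, -4) = 28 - 6*(-⅘ + 3*(-8)) = 28 - 6*(-⅘ - 24) = 28 - 6*(-124/5) = 28 + 744/5 = 884/5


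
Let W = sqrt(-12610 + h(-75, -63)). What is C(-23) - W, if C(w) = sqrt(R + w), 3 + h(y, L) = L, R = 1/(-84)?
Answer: I*(sqrt(40593) - 84*sqrt(3169))/42 ≈ -107.79*I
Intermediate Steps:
R = -1/84 ≈ -0.011905
h(y, L) = -3 + L
C(w) = sqrt(-1/84 + w)
W = 2*I*sqrt(3169) (W = sqrt(-12610 + (-3 - 63)) = sqrt(-12610 - 66) = sqrt(-12676) = 2*I*sqrt(3169) ≈ 112.59*I)
C(-23) - W = sqrt(-21 + 1764*(-23))/42 - 2*I*sqrt(3169) = sqrt(-21 - 40572)/42 - 2*I*sqrt(3169) = sqrt(-40593)/42 - 2*I*sqrt(3169) = (I*sqrt(40593))/42 - 2*I*sqrt(3169) = I*sqrt(40593)/42 - 2*I*sqrt(3169) = -2*I*sqrt(3169) + I*sqrt(40593)/42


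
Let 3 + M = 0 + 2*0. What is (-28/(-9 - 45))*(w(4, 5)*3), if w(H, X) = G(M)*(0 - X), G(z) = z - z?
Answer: 0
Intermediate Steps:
M = -3 (M = -3 + (0 + 2*0) = -3 + (0 + 0) = -3 + 0 = -3)
G(z) = 0
w(H, X) = 0 (w(H, X) = 0*(0 - X) = 0*(-X) = 0)
(-28/(-9 - 45))*(w(4, 5)*3) = (-28/(-9 - 45))*(0*3) = (-28/(-54))*0 = -1/54*(-28)*0 = (14/27)*0 = 0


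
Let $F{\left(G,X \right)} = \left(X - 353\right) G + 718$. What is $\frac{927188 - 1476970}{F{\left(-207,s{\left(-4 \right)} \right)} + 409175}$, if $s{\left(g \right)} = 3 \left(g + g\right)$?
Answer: $- \frac{274891}{243966} \approx -1.1268$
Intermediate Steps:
$s{\left(g \right)} = 6 g$ ($s{\left(g \right)} = 3 \cdot 2 g = 6 g$)
$F{\left(G,X \right)} = 718 + G \left(-353 + X\right)$ ($F{\left(G,X \right)} = \left(-353 + X\right) G + 718 = G \left(-353 + X\right) + 718 = 718 + G \left(-353 + X\right)$)
$\frac{927188 - 1476970}{F{\left(-207,s{\left(-4 \right)} \right)} + 409175} = \frac{927188 - 1476970}{\left(718 - -73071 - 207 \cdot 6 \left(-4\right)\right) + 409175} = - \frac{549782}{\left(718 + 73071 - -4968\right) + 409175} = - \frac{549782}{\left(718 + 73071 + 4968\right) + 409175} = - \frac{549782}{78757 + 409175} = - \frac{549782}{487932} = \left(-549782\right) \frac{1}{487932} = - \frac{274891}{243966}$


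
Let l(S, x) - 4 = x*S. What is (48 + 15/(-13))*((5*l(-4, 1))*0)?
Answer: 0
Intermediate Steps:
l(S, x) = 4 + S*x (l(S, x) = 4 + x*S = 4 + S*x)
(48 + 15/(-13))*((5*l(-4, 1))*0) = (48 + 15/(-13))*((5*(4 - 4*1))*0) = (48 + 15*(-1/13))*((5*(4 - 4))*0) = (48 - 15/13)*((5*0)*0) = 609*(0*0)/13 = (609/13)*0 = 0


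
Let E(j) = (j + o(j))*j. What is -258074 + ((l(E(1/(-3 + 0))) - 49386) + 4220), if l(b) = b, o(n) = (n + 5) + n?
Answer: -909724/3 ≈ -3.0324e+5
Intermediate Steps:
o(n) = 5 + 2*n (o(n) = (5 + n) + n = 5 + 2*n)
E(j) = j*(5 + 3*j) (E(j) = (j + (5 + 2*j))*j = (5 + 3*j)*j = j*(5 + 3*j))
-258074 + ((l(E(1/(-3 + 0))) - 49386) + 4220) = -258074 + (((5 + 3/(-3 + 0))/(-3 + 0) - 49386) + 4220) = -258074 + (((5 + 3/(-3))/(-3) - 49386) + 4220) = -258074 + ((-(5 + 3*(-⅓))/3 - 49386) + 4220) = -258074 + ((-(5 - 1)/3 - 49386) + 4220) = -258074 + ((-⅓*4 - 49386) + 4220) = -258074 + ((-4/3 - 49386) + 4220) = -258074 + (-148162/3 + 4220) = -258074 - 135502/3 = -909724/3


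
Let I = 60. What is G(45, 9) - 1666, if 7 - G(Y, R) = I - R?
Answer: -1710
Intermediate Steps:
G(Y, R) = -53 + R (G(Y, R) = 7 - (60 - R) = 7 + (-60 + R) = -53 + R)
G(45, 9) - 1666 = (-53 + 9) - 1666 = -44 - 1666 = -1710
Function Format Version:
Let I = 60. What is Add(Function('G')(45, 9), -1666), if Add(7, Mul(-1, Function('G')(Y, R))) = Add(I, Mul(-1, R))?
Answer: -1710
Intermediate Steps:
Function('G')(Y, R) = Add(-53, R) (Function('G')(Y, R) = Add(7, Mul(-1, Add(60, Mul(-1, R)))) = Add(7, Add(-60, R)) = Add(-53, R))
Add(Function('G')(45, 9), -1666) = Add(Add(-53, 9), -1666) = Add(-44, -1666) = -1710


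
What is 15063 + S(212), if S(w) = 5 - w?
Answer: 14856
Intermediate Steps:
15063 + S(212) = 15063 + (5 - 1*212) = 15063 + (5 - 212) = 15063 - 207 = 14856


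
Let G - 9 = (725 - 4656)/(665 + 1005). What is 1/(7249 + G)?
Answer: 1670/12116929 ≈ 0.00013782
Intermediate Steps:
G = 11099/1670 (G = 9 + (725 - 4656)/(665 + 1005) = 9 - 3931/1670 = 11099/1670 ≈ 6.6461)
1/(7249 + G) = 1/(7249 + 11099/1670) = 1/(12116929/1670) = 1670/12116929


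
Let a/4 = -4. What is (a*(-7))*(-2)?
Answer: -224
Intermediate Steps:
a = -16 (a = 4*(-4) = -16)
(a*(-7))*(-2) = -16*(-7)*(-2) = 112*(-2) = -224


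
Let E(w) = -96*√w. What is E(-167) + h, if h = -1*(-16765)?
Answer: 16765 - 96*I*√167 ≈ 16765.0 - 1240.6*I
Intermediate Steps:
h = 16765
E(-167) + h = -96*I*√167 + 16765 = 16765 - 96*I*√167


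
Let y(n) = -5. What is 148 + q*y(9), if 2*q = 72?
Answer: -32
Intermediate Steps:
q = 36 (q = (½)*72 = 36)
148 + q*y(9) = 148 + 36*(-5) = 148 - 180 = -32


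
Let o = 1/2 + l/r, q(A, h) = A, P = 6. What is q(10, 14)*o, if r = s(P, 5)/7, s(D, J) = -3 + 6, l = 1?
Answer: 85/3 ≈ 28.333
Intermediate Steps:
s(D, J) = 3
r = 3/7 ≈ 0.42857
o = 17/6 (o = 1/2 + 1/(3/7) = 1*(1/2) + 1*(7/3) = 1/2 + 7/3 = 17/6 ≈ 2.8333)
q(10, 14)*o = 10*(17/6) = 85/3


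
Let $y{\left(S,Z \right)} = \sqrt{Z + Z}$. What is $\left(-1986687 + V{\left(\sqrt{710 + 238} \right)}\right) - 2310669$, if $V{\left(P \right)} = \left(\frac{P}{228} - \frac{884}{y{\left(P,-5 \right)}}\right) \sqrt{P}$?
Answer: $-4297356 + \frac{\sqrt{2} \cdot 237^{\frac{3}{4}}}{114} + \frac{884 i \sqrt{5} \sqrt[4]{237}}{5} \approx -4.2974 \cdot 10^{6} + 1551.2 i$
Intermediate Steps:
$y{\left(S,Z \right)} = \sqrt{2} \sqrt{Z}$ ($y{\left(S,Z \right)} = \sqrt{2 Z} = \sqrt{2} \sqrt{Z}$)
$V{\left(P \right)} = \sqrt{P} \left(\frac{P}{228} + \frac{442 i \sqrt{10}}{5}\right)$ ($V{\left(P \right)} = \left(\frac{P}{228} - \frac{884}{\sqrt{2} \sqrt{-5}}\right) \sqrt{P} = \left(P \frac{1}{228} - \frac{884}{\sqrt{2} i \sqrt{5}}\right) \sqrt{P} = \left(\frac{P}{228} - \frac{884}{i \sqrt{10}}\right) \sqrt{P} = \left(\frac{P}{228} - 884 \left(- \frac{i \sqrt{10}}{10}\right)\right) \sqrt{P} = \left(\frac{P}{228} + \frac{442 i \sqrt{10}}{5}\right) \sqrt{P} = \sqrt{P} \left(\frac{P}{228} + \frac{442 i \sqrt{10}}{5}\right)$)
$\left(-1986687 + V{\left(\sqrt{710 + 238} \right)}\right) - 2310669 = \left(-1986687 + \frac{\sqrt{\sqrt{710 + 238}} \left(5 \sqrt{710 + 238} + 100776 i \sqrt{10}\right)}{1140}\right) - 2310669 = \left(-1986687 + \frac{\sqrt{\sqrt{948}} \left(5 \sqrt{948} + 100776 i \sqrt{10}\right)}{1140}\right) - 2310669 = \left(-1986687 + \frac{\sqrt{2 \sqrt{237}} \left(5 \cdot 2 \sqrt{237} + 100776 i \sqrt{10}\right)}{1140}\right) - 2310669 = \left(-1986687 + \frac{\sqrt{2} \sqrt[4]{237} \left(10 \sqrt{237} + 100776 i \sqrt{10}\right)}{1140}\right) - 2310669 = -4297356 + \frac{\sqrt{2} \sqrt[4]{237} \left(10 \sqrt{237} + 100776 i \sqrt{10}\right)}{1140}$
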